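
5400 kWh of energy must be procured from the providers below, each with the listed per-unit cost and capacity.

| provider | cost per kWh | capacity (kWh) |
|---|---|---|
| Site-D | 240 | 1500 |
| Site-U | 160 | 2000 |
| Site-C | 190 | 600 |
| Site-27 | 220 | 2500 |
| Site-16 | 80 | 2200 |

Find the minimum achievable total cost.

742000

Cheapest first:
Site-16 at 80: take all 2200 kWh ; 3200 still needed.
Site-U (160): use full 2000 ; 1200 kWh to go.
Site-C (190): use full 600 ; 600 kWh to go.
Site-27 at 220: take 600 of its 2500 ; requirement met.
Site-D: unused.
Cost = 2200×80 + 2000×160 + 600×190 + 600×220 = 742000.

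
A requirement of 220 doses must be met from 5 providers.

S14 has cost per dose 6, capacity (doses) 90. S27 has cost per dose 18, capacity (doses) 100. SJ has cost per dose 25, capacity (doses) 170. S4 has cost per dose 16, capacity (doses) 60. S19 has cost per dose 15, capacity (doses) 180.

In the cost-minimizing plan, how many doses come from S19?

Cheapest first:
S14 at 6: take all 90 doses → 130 still needed.
S19 (15): take the remaining 130 → done.
S4, S27, SJ: unused.

130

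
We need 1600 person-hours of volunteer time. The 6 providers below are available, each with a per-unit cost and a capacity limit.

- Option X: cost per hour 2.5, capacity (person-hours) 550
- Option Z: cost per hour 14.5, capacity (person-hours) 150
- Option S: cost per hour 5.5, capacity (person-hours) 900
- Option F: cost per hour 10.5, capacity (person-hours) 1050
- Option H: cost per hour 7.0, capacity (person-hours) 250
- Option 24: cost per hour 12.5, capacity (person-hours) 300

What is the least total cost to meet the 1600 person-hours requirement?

7375

Cheapest first:
Option X at 2.5: take all 550 person-hours — 1050 still needed.
Take 900 from Option S at 5.5 — need 150 more.
Option H (7.0): take the remaining 150 — done.
Option F, Option 24, Option Z: unused.
Cost = 550×2.5 + 900×5.5 + 150×7.0 = 7375.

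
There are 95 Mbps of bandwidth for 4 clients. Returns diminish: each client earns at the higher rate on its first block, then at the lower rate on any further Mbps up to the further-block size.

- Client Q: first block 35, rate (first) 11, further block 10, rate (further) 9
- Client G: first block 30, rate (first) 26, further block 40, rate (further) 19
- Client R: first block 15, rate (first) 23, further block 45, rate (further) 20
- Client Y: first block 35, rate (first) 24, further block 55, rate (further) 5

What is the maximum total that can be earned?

2265

Rank every tier by rate: Client G/tier1 26 > Client Y/tier1 24 > Client R/tier1 23 > Client R/tier2 20 > Client G/tier2 19 > Client Q/tier1 11 > Client Q/tier2 9 > Client Y/tier2 5.
Client G tier1 at 26: fill all 30 → 65 left.
Client Y tier1 at 24: fill all 35 → 30 left.
Fill Client R tier1 block (15 at 23) → 15 left.
15 remain; put them into Client R tier2 at 20.
Total = 26×30 + 24×35 + 23×15 + 20×15 = 2265.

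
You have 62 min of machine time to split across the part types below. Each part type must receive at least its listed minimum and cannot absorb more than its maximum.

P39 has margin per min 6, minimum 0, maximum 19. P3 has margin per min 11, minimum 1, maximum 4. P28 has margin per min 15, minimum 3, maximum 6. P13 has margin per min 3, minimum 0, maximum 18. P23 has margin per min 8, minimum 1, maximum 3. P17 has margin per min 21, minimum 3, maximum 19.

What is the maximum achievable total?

Meeting every minimum uses 0+1+3+0+1+3 = 8 min, leaving 54.
Highest margin per min first: P17 21 > P28 15 > P3 11 > P23 8 > P39 6 > P13 3.
P17 takes 16 more to reach its cap of 19 — 38 left.
Give P28 3 more to hit its cap of 6 — 35 left.
Give P3 3 more to hit its cap of 4 — 32 left.
P23: +2 to 3 (cap) — 30 left.
P39 takes 19 more to reach its cap of 19 — 11 left.
Only 11 left; P13 takes them to reach 11.
Total = 6×19 + 11×4 + 15×6 + 3×11 + 8×3 + 21×19 = 704.

704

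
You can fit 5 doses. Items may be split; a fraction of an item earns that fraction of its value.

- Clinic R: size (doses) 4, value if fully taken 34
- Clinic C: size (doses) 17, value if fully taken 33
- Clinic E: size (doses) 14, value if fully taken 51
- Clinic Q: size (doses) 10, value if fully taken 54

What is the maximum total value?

Sort by value density: Clinic R 34/4≈8.5, Clinic Q 54/10≈5.4, Clinic E 51/14≈3.64, Clinic C 33/17≈1.94.
Clinic R: take in full, 4 doses for value 34 ; 1 left.
Only 1 doses remain; take 1/10 of Clinic Q for value 54×1/10 = 5.4.
Total value = 39.4.

39.4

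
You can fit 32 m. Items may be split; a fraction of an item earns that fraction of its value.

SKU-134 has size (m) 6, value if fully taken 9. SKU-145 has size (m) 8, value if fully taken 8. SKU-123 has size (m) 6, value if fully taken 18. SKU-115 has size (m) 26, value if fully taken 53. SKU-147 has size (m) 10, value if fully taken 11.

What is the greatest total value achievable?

71

Rank by value-to-size ratio: SKU-123 18/6≈3, SKU-115 53/26≈2.04, SKU-134 9/6≈1.5, SKU-147 11/10≈1.1, SKU-145 8/8≈1.
SKU-123: take in full, 6 m for value 18 → 26 left.
Take all of SKU-115 (26 m, value 53) → 0 m left.
Total value = 71.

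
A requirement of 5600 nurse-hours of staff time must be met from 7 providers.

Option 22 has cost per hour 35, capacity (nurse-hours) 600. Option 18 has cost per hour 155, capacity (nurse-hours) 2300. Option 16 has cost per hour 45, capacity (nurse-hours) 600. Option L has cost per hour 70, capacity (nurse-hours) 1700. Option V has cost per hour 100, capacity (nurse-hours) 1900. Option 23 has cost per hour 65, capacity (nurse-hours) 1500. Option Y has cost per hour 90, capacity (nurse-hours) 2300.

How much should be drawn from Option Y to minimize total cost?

1200

Cheapest first:
Take 600 from Option 22 at 35 — need 5000 more.
Option 16 at 45: take all 600 nurse-hours — 4400 still needed.
Option 23 at 65: take all 1500 nurse-hours — 2900 still needed.
Option L (70): use full 1700 — 1200 nurse-hours to go.
Option Y (90): take the remaining 1200 — done.
Option V, Option 18: unused.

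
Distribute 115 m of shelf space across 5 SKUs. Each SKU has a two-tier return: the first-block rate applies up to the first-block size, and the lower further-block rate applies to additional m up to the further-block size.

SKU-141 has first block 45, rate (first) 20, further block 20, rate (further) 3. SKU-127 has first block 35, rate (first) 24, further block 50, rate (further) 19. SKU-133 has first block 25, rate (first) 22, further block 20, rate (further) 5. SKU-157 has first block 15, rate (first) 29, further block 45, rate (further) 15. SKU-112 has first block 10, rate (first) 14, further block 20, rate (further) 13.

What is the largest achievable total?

2625

Order all 10 blocks by rate: SKU-157/T1 29 > SKU-127/T1 24 > SKU-133/T1 22 > SKU-141/T1 20 > SKU-127/T2 19 > SKU-157/T2 15 > SKU-112/T1 14 > SKU-112/T2 13 > SKU-133/T2 5 > SKU-141/T2 3.
SKU-157 T1 at 29: fill all 15 ; 100 left.
Fill SKU-127 T1 block (35 at 24) ; 65 left.
SKU-133/T1 (22): +25 ; 40 left.
SKU-141 T1 at 20: only 40 left, fill 40.
Total = 29×15 + 24×35 + 22×25 + 20×40 = 2625.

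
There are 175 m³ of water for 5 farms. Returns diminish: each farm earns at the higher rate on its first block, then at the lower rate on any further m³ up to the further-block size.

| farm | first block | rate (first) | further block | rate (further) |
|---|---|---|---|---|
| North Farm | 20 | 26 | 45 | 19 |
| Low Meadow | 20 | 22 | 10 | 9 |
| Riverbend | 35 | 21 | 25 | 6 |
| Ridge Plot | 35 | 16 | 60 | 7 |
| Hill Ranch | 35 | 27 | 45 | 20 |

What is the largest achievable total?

Rank every tier by rate: Hill Ranch/T1 27 > North Farm/T1 26 > Low Meadow/T1 22 > Riverbend/T1 21 > Hill Ranch/T2 20 > North Farm/T2 19 > Ridge Plot/T1 16 > Low Meadow/T2 9 > Ridge Plot/T2 7 > Riverbend/T2 6.
Hill Ranch T1 at 27: fill all 35 → 140 left.
Fill North Farm T1 block (20 at 26) → 120 left.
Low Meadow/T1 (22): +20 → 100 left.
Riverbend/T1 (21): +35 → 65 left.
Fill Hill Ranch T2 block (45 at 20) → 20 left.
20 remain; put them into North Farm T2 at 19.
Total = 27×35 + 26×20 + 22×20 + 21×35 + 20×45 + 19×20 = 3920.

3920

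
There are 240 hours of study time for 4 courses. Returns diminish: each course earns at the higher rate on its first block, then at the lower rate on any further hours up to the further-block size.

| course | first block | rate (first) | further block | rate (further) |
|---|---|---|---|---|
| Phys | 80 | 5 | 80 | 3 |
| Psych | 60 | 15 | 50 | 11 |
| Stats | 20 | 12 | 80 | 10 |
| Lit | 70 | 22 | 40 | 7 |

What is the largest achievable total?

3630

Rank every tier by rate: Lit/tier1 22 > Psych/tier1 15 > Stats/tier1 12 > Psych/tier2 11 > Stats/tier2 10 > Lit/tier2 7 > Phys/tier1 5 > Phys/tier2 3.
Lit/tier1 (22): +70 → 170 left.
Fill Psych tier1 block (60 at 15) → 110 left.
Stats/tier1 (12): +20 → 90 left.
Psych tier2 at 11: fill all 50 → 40 left.
Stats/tier2: +40 of 80 at 10; pool empty.
Total = 22×70 + 15×60 + 12×20 + 11×50 + 10×40 = 3630.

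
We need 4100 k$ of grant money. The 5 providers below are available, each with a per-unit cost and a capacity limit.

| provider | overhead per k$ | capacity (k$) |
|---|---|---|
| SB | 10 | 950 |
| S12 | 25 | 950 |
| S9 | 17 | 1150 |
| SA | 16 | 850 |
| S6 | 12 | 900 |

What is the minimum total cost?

Use providers in increasing cost order.
Take 950 from SB at 10 → need 3150 more.
S6 (12): use full 900 → 2250 k$ to go.
SA at 16: take all 850 k$ → 1400 still needed.
Take 1150 from S9 at 17 → need 250 more.
S12 (25): take the remaining 250 → done.
Cost = 950×10 + 900×12 + 850×16 + 1150×17 + 250×25 = 59700.

59700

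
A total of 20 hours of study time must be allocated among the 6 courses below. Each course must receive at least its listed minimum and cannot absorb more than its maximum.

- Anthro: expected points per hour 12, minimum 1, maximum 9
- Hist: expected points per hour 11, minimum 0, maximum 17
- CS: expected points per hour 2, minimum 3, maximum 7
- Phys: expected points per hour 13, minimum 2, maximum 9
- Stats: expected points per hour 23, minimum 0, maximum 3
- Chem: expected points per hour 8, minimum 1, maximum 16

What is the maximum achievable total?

248

Meeting every minimum uses 1+0+3+2+0+1 = 7 hours, leaving 13.
Order the courses by expected points per hour: Stats 23 > Phys 13 > Anthro 12 > Hist 11 > Chem 8 > CS 2.
Stats takes 3 more to reach its cap of 3 — 10 left.
Give Phys 7 more to hit its cap of 9 — 3 left.
Anthro has room for 8 more but only 3 remain, so it gets 4.
Total = 12×4 + 2×3 + 13×9 + 23×3 + 8×1 = 248.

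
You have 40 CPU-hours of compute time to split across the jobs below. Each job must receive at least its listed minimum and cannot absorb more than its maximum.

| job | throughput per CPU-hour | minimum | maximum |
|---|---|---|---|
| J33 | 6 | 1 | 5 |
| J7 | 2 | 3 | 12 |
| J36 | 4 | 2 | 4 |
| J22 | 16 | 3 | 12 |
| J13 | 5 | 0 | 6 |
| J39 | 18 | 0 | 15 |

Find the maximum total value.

521

Meeting every minimum uses 1+3+2+3+0+0 = 9 CPU-hours, leaving 31.
Rank by throughput per CPU-hour: J39 18 > J22 16 > J33 6 > J13 5 > J36 4 > J7 2.
J39 takes 15 more to reach its cap of 15 — 16 left.
Give J22 9 more to hit its cap of 12 — 7 left.
J33 takes 4 more to reach its cap of 5 — 3 left.
Only 3 left; J13 takes them to reach 3.
Total = 6×5 + 2×3 + 4×2 + 16×12 + 5×3 + 18×15 = 521.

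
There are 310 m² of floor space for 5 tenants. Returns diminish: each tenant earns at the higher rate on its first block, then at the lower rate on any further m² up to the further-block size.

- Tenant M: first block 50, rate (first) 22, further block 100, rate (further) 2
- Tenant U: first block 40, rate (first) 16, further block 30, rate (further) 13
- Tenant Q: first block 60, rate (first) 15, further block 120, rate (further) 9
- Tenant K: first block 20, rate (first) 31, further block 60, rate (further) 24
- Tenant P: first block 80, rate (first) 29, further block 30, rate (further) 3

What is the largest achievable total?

Order all 10 blocks by rate: Tenant K/T1 31 > Tenant P/T1 29 > Tenant K/T2 24 > Tenant M/T1 22 > Tenant U/T1 16 > Tenant Q/T1 15 > Tenant U/T2 13 > Tenant Q/T2 9 > Tenant P/T2 3 > Tenant M/T2 2.
Tenant K T1 at 31: fill all 20 → 290 left.
Tenant P/T1 (29): +80 → 210 left.
Tenant K T2 at 24: fill all 60 → 150 left.
Fill Tenant M T1 block (50 at 22) → 100 left.
Fill Tenant U T1 block (40 at 16) → 60 left.
Tenant Q T1 at 15: fill all 60 → 0 left.
Total = 31×20 + 29×80 + 24×60 + 22×50 + 16×40 + 15×60 = 7020.

7020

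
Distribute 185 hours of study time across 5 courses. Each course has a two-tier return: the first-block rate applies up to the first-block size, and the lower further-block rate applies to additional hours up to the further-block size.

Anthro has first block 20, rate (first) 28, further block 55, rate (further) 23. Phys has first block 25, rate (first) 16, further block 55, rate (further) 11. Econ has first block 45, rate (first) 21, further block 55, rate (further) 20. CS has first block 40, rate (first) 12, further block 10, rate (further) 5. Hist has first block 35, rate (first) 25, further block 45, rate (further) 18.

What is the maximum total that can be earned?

Treat each block as its own option and order by rate: Anthro/T1 28 > Hist/T1 25 > Anthro/T2 23 > Econ/T1 21 > Econ/T2 20 > Hist/T2 18 > Phys/T1 16 > CS/T1 12 > Phys/T2 11 > CS/T2 5.
Anthro/T1 (28): +20 ; 165 left.
Fill Hist T1 block (35 at 25) ; 130 left.
Anthro T2 at 23: fill all 55 ; 75 left.
Econ T1 at 21: fill all 45 ; 30 left.
Econ/T2: +30 of 55 at 20; pool empty.
Total = 28×20 + 25×35 + 23×55 + 21×45 + 20×30 = 4245.

4245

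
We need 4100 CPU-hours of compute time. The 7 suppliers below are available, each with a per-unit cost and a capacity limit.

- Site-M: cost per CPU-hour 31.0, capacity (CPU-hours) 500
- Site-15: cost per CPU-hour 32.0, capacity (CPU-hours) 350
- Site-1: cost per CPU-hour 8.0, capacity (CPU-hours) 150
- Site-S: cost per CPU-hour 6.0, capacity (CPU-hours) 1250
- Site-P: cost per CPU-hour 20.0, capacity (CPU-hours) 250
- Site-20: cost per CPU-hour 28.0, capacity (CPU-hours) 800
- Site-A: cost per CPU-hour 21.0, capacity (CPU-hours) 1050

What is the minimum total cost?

76850

Cheapest first:
Site-S (6.0): use full 1250 ; 2850 CPU-hours to go.
Site-1 at 8.0: take all 150 CPU-hours ; 2700 still needed.
Take 250 from Site-P at 20.0 ; need 2450 more.
Site-A (21.0): use full 1050 ; 1400 CPU-hours to go.
Take 800 from Site-20 at 28.0 ; need 600 more.
Take 500 from Site-M at 31.0 ; need 100 more.
Take 100 from Site-15 at 32.0 to finish.
Cost = 1250×6.0 + 150×8.0 + 250×20.0 + 1050×21.0 + 800×28.0 + 500×31.0 + 100×32.0 = 76850.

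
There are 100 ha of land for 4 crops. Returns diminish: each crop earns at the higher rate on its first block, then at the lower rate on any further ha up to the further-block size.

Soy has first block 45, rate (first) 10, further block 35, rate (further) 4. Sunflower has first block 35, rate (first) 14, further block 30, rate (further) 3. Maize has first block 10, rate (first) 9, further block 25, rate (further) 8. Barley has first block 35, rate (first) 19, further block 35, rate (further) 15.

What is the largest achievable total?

Rank every tier by rate: Barley/T1 19 > Barley/T2 15 > Sunflower/T1 14 > Soy/T1 10 > Maize/T1 9 > Maize/T2 8 > Soy/T2 4 > Sunflower/T2 3.
Fill Barley T1 block (35 at 19) → 65 left.
Barley/T2 (15): +35 → 30 left.
30 remain; put them into Sunflower T1 at 14.
Total = 19×35 + 15×35 + 14×30 = 1610.

1610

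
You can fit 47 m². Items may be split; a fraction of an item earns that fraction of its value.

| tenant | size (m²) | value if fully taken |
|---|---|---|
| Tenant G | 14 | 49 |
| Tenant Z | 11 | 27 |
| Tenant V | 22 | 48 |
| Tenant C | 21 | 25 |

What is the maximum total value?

124

Best value per unit of size first: Tenant G 49/14≈3.5, Tenant Z 27/11≈2.45, Tenant V 48/22≈2.18, Tenant C 25/21≈1.19.
All 14 m² of Tenant G fit (value 49) → 33 remain.
Tenant Z: take in full, 11 m² for value 27 → 22 left.
All 22 m² of Tenant V fit (value 48) → 0 remain.
Total value = 124.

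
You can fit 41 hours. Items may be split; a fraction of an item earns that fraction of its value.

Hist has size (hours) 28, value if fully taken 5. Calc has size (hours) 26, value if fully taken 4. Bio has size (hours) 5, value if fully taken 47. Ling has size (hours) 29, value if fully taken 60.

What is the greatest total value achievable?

Rank by value-to-size ratio: Bio 47/5≈9.4, Ling 60/29≈2.07, Hist 5/28≈0.179, Calc 4/26≈0.154.
All 5 hours of Bio fit (value 47) → 36 remain.
Ling: take in full, 29 hours for value 60 → 7 left.
7 hours left: a 7/28 share of Hist gives 5×7/28 = 1.25.
Total value = 108.25.

108.25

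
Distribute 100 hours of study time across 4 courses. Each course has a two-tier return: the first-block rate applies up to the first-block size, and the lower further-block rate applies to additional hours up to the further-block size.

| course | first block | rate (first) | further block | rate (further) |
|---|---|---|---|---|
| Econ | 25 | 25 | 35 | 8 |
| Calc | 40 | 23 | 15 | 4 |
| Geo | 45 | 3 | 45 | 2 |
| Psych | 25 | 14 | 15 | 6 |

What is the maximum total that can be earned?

1975

Treat each block as its own option and order by rate: Econ/T1 25 > Calc/T1 23 > Psych/T1 14 > Econ/T2 8 > Psych/T2 6 > Calc/T2 4 > Geo/T1 3 > Geo/T2 2.
Econ/T1 (25): +25 — 75 left.
Calc T1 at 23: fill all 40 — 35 left.
Psych T1 at 14: fill all 25 — 10 left.
Econ T2 at 8: only 10 left, fill 10.
Total = 25×25 + 23×40 + 14×25 + 8×10 = 1975.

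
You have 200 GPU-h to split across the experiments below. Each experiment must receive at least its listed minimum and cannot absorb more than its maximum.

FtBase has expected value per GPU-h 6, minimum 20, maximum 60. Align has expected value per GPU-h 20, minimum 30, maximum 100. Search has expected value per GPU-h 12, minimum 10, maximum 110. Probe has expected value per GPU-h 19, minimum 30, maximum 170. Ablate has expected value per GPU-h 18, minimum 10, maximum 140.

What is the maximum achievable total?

Meeting every minimum uses 20+30+10+30+10 = 100 GPU-h, leaving 100.
Order the experiments by expected value per GPU-h: Align 20 > Probe 19 > Ablate 18 > Search 12 > FtBase 6.
Give Align 70 more to hit its cap of 100 → 30 left.
Probe has room for 140 more but only 30 remain, so it gets 60.
Total = 6×20 + 20×100 + 12×10 + 19×60 + 18×10 = 3560.

3560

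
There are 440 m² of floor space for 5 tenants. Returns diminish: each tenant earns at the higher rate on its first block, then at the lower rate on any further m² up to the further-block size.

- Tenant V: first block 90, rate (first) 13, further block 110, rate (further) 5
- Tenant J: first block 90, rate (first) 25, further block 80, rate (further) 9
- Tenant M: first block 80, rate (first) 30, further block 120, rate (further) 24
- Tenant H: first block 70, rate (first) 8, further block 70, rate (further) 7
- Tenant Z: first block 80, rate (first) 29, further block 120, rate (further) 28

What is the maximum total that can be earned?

12010

Order all 10 blocks by rate: Tenant M/T1 30 > Tenant Z/T1 29 > Tenant Z/T2 28 > Tenant J/T1 25 > Tenant M/T2 24 > Tenant V/T1 13 > Tenant J/T2 9 > Tenant H/T1 8 > Tenant H/T2 7 > Tenant V/T2 5.
Tenant M T1 at 30: fill all 80 ; 360 left.
Fill Tenant Z T1 block (80 at 29) ; 280 left.
Tenant Z/T2 (28): +120 ; 160 left.
Tenant J T1 at 25: fill all 90 ; 70 left.
70 remain; put them into Tenant M T2 at 24.
Total = 30×80 + 29×80 + 28×120 + 25×90 + 24×70 = 12010.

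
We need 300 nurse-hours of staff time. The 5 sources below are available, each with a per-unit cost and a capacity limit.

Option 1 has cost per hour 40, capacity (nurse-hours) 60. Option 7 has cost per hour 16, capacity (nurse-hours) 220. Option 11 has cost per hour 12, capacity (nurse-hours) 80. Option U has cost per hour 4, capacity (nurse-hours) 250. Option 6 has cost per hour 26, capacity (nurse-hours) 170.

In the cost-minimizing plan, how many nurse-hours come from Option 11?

Cheapest first:
Option U (4): use full 250 ; 50 nurse-hours to go.
Option 11 at 12: take 50 of its 80 ; requirement met.
Option 7, Option 6, Option 1: unused.

50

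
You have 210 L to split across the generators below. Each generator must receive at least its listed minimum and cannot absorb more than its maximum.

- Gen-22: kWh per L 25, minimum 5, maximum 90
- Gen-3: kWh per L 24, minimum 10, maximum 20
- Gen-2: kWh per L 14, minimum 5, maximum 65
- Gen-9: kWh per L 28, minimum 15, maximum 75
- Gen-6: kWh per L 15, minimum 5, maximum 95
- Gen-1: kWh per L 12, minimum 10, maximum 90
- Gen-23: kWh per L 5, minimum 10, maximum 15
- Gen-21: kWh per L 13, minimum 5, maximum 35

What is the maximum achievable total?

Meeting every minimum uses 5+10+5+15+5+10+10+5 = 65 L, leaving 145.
Highest kWh per L first: Gen-9 28 > Gen-22 25 > Gen-3 24 > Gen-6 15 > Gen-2 14 > Gen-21 13 > Gen-1 12 > Gen-23 5.
Give Gen-9 60 more to hit its cap of 75 → 85 left.
Gen-22 takes 85 more to reach its cap of 90 → 0 left.
Total = 25×90 + 24×10 + 14×5 + 28×75 + 15×5 + 12×10 + 5×10 + 13×5 = 4970.

4970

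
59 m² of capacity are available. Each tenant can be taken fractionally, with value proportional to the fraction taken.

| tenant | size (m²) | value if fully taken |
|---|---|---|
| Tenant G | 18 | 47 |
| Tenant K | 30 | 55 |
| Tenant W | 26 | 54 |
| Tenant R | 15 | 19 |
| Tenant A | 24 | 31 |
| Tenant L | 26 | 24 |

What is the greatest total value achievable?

Rank by value-to-size ratio: Tenant G 47/18≈2.61, Tenant W 54/26≈2.08, Tenant K 55/30≈1.83, Tenant A 31/24≈1.29, Tenant R 19/15≈1.27, Tenant L 24/26≈0.923.
All 18 m² of Tenant G fit (value 47) → 41 remain.
Tenant W: take in full, 26 m² for value 54 → 15 left.
15 m² left: a 15/30 share of Tenant K gives 55×15/30 = 27.5.
Total value = 128.5.

128.5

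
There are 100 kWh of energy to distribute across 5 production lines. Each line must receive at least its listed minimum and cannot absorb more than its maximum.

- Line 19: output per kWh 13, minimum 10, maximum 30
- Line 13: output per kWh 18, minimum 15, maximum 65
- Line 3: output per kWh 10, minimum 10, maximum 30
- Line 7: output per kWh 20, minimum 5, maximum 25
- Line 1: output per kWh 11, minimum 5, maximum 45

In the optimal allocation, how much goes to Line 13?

Meeting every minimum uses 10+15+10+5+5 = 45 kWh, leaving 55.
Rank by output per kWh: Line 7 20 > Line 13 18 > Line 19 13 > Line 1 11 > Line 3 10.
Line 7 takes 20 more to reach its cap of 25 — 35 left.
Line 13 has room for 50 more but only 35 remain, so it gets 50.

50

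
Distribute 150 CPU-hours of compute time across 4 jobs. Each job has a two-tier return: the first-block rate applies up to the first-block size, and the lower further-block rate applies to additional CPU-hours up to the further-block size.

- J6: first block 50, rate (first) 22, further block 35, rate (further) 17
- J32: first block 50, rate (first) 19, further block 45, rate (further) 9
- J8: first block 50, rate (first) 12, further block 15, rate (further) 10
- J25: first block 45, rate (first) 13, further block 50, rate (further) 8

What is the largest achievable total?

Order all 8 blocks by rate: J6/first 22 > J32/first 19 > J6/second 17 > J25/first 13 > J8/first 12 > J8/second 10 > J32/second 9 > J25/second 8.
J6/first (22): +50 ; 100 left.
J32/first (19): +50 ; 50 left.
J6/second (17): +35 ; 15 left.
J25 first at 13: only 15 left, fill 15.
Total = 22×50 + 19×50 + 17×35 + 13×15 = 2840.

2840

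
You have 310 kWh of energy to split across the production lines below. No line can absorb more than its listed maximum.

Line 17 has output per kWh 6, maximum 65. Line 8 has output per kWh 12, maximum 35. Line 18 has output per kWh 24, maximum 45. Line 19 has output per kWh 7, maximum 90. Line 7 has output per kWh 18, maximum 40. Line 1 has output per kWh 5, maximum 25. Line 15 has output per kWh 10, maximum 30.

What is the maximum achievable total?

Rank by output per kWh: Line 18 24 > Line 7 18 > Line 8 12 > Line 15 10 > Line 19 7 > Line 17 6 > Line 1 5.
Give Line 18 45 to hit its cap of 45 ; 265 left.
Give Line 7 40 to hit its cap of 40 ; 225 left.
Give Line 8 35 to hit its cap of 35 ; 190 left.
Line 15: +30 to 30 (cap) ; 160 left.
Line 19 takes 90 to reach its cap of 90 ; 70 left.
Give Line 17 65 to hit its cap of 65 ; 5 left.
Only 5 left; Line 1 takes them to reach 5.
Total = 6×65 + 12×35 + 24×45 + 7×90 + 18×40 + 5×5 + 10×30 = 3565.

3565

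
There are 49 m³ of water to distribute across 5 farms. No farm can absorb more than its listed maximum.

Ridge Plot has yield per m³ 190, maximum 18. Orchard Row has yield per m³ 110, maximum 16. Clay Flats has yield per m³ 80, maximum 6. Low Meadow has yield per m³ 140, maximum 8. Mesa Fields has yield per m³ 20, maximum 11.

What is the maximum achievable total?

6800

Highest yield per m³ first: Ridge Plot 190 > Low Meadow 140 > Orchard Row 110 > Clay Flats 80 > Mesa Fields 20.
Give Ridge Plot 18 to hit its cap of 18 → 31 left.
Give Low Meadow 8 to hit its cap of 8 → 23 left.
Orchard Row takes 16 to reach its cap of 16 → 7 left.
Give Clay Flats 6 to hit its cap of 6 → 1 left.
Mesa Fields: +1 (room for 11) → 1. Pool exhausted.
Total = 190×18 + 110×16 + 80×6 + 140×8 + 20×1 = 6800.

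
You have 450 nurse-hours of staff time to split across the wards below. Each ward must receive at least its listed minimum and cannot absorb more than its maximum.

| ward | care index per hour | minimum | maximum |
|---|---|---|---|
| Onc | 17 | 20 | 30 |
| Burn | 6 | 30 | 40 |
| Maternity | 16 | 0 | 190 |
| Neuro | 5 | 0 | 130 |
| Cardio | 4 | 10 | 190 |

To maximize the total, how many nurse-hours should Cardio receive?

Meeting every minimum uses 20+30+0+0+10 = 60 nurse-hours, leaving 390.
Order the wards by care index per hour: Onc 17 > Maternity 16 > Burn 6 > Neuro 5 > Cardio 4.
Give Onc 10 more to hit its cap of 30 ; 380 left.
Maternity: +190 to 190 (cap) ; 190 left.
Burn takes 10 more to reach its cap of 40 ; 180 left.
Give Neuro 130 more to hit its cap of 130 ; 50 left.
Cardio has room for 180 more but only 50 remain, so it gets 60.

60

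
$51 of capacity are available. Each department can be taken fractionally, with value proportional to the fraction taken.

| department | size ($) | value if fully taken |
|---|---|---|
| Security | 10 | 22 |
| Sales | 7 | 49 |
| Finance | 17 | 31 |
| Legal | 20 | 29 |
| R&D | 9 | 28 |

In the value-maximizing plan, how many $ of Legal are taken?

8

Best value per unit of size first: Sales 49/7≈7, R&D 28/9≈3.11, Security 22/10≈2.2, Finance 31/17≈1.82, Legal 29/20≈1.45.
Take all of Sales (7 $, value 49) ; 44 $ left.
Take all of R&D (9 $, value 28) ; 35 $ left.
Take all of Security (10 $, value 22) ; 25 $ left.
Take all of Finance (17 $, value 31) ; 8 $ left.
8 $ left: a 8/20 share of Legal gives 29×8/20 = 11.6.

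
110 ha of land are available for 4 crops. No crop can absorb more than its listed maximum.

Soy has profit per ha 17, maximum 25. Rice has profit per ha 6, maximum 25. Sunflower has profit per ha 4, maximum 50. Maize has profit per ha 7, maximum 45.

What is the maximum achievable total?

Rank by profit per ha: Soy 17 > Maize 7 > Rice 6 > Sunflower 4.
Give Soy 25 to hit its cap of 25 — 85 left.
Give Maize 45 to hit its cap of 45 — 40 left.
Rice: +25 to 25 (cap) — 15 left.
Only 15 left; Sunflower takes them to reach 15.
Total = 17×25 + 6×25 + 4×15 + 7×45 = 950.

950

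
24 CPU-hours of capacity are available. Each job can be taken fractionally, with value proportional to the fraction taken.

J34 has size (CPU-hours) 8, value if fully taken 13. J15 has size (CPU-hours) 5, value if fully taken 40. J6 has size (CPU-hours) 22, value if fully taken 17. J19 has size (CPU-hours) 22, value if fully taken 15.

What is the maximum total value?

61.5

Rank by value-to-size ratio: J15 40/5≈8, J34 13/8≈1.62, J6 17/22≈0.773, J19 15/22≈0.682.
All 5 CPU-hours of J15 fit (value 40) ; 19 remain.
J34: take in full, 8 CPU-hours for value 13 ; 11 left.
Fill the last 11 CPU-hours with part of J6: 11/22 of it earns 8.5.
Total value = 61.5.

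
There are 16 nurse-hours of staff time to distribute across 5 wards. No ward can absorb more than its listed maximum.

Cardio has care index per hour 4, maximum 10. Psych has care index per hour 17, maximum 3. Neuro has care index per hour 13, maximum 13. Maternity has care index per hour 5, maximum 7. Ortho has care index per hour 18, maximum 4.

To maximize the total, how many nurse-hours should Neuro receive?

Order the wards by care index per hour: Ortho 18 > Psych 17 > Neuro 13 > Maternity 5 > Cardio 4.
Ortho: +4 to 4 (cap) → 12 left.
Psych: +3 to 3 (cap) → 9 left.
Neuro: +9 (room for 13) → 9. Pool exhausted.

9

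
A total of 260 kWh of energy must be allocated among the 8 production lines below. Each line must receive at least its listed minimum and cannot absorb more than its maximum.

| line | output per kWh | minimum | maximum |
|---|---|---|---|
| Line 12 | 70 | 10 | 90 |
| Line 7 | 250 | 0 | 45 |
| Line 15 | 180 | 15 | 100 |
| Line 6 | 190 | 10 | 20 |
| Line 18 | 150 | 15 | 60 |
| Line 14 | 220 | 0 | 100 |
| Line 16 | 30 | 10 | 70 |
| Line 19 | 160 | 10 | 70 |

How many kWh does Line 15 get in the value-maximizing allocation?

50

Meeting every minimum uses 10+0+15+10+15+0+10+10 = 70 kWh, leaving 190.
Highest output per kWh first: Line 7 250 > Line 14 220 > Line 6 190 > Line 15 180 > Line 19 160 > Line 18 150 > Line 12 70 > Line 16 30.
Line 7 takes 45 more to reach its cap of 45 → 145 left.
Line 14: +100 to 100 (cap) → 45 left.
Give Line 6 10 more to hit its cap of 20 → 35 left.
Only 35 left; Line 15 takes them to reach 50.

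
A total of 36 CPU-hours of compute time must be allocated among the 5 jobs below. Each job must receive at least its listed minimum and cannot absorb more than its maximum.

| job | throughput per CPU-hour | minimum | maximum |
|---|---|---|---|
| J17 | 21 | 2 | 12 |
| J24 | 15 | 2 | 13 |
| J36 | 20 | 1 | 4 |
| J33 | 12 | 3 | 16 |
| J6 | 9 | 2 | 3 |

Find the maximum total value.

605

Meeting every minimum uses 2+2+1+3+2 = 10 CPU-hours, leaving 26.
Rank by throughput per CPU-hour: J17 21 > J36 20 > J24 15 > J33 12 > J6 9.
J17: +10 to 12 (cap) ; 16 left.
J36 takes 3 more to reach its cap of 4 ; 13 left.
J24 takes 11 more to reach its cap of 13 ; 2 left.
J33 has room for 13 more but only 2 remain, so it gets 5.
Total = 21×12 + 15×13 + 20×4 + 12×5 + 9×2 = 605.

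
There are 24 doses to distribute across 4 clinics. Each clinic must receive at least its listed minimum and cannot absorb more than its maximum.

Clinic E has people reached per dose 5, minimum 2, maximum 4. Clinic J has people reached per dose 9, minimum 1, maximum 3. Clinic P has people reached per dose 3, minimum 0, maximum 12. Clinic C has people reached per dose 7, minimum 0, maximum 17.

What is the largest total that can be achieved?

166

Meeting every minimum uses 2+1+0+0 = 3 doses, leaving 21.
Order the clinics by people reached per dose: Clinic J 9 > Clinic C 7 > Clinic E 5 > Clinic P 3.
Clinic J: +2 to 3 (cap) — 19 left.
Clinic C takes 17 more to reach its cap of 17 — 2 left.
Give Clinic E 2 more to hit its cap of 4 — 0 left.
Total = 5×4 + 9×3 + 7×17 = 166.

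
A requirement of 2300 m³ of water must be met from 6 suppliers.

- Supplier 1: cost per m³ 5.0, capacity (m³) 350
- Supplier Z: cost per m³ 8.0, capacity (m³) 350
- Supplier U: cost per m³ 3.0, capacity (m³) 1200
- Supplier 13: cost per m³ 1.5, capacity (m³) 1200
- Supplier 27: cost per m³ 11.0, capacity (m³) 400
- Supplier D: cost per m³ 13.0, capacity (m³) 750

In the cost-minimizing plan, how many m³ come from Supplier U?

1100

Use suppliers in increasing cost order.
Take 1200 from Supplier 13 at 1.5 ; need 1100 more.
Supplier U at 3.0: take 1100 of its 1200 ; requirement met.
Supplier 1, Supplier Z, Supplier 27, Supplier D: unused.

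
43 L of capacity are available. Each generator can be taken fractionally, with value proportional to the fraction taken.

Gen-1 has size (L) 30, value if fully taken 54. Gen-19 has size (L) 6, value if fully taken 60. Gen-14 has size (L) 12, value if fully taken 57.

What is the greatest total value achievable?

162

Rank by value-to-size ratio: Gen-19 60/6≈10, Gen-14 57/12≈4.75, Gen-1 54/30≈1.8.
All 6 L of Gen-19 fit (value 60) — 37 remain.
Take all of Gen-14 (12 L, value 57) — 25 L left.
Only 25 L remain; take 25/30 of Gen-1 for value 54×25/30 = 45.
Total value = 162.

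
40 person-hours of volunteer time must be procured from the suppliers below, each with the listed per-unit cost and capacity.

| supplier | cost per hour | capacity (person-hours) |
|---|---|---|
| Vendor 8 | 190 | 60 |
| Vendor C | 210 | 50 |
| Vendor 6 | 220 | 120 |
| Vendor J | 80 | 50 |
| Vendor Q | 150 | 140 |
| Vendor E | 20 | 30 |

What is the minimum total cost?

1400

Fill from the cheapest supplier first.
Vendor E at 20: take all 30 person-hours — 10 still needed.
Vendor J at 80: take 10 of its 50 — requirement met.
Vendor Q, Vendor 8, Vendor C, Vendor 6: unused.
Cost = 30×20 + 10×80 = 1400.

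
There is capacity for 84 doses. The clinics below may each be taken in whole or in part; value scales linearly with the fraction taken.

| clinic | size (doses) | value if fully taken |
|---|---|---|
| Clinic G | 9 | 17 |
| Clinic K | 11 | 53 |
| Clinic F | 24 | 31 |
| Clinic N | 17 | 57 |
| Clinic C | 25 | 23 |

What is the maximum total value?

Rank by value-to-size ratio: Clinic K 53/11≈4.82, Clinic N 57/17≈3.35, Clinic G 17/9≈1.89, Clinic F 31/24≈1.29, Clinic C 23/25≈0.92.
All 11 doses of Clinic K fit (value 53) → 73 remain.
Take all of Clinic N (17 doses, value 57) → 56 doses left.
All 9 doses of Clinic G fit (value 17) → 47 remain.
All 24 doses of Clinic F fit (value 31) → 23 remain.
Only 23 doses remain; take 23/25 of Clinic C for value 23×23/25 = 21.16.
Total value = 179.16.

179.16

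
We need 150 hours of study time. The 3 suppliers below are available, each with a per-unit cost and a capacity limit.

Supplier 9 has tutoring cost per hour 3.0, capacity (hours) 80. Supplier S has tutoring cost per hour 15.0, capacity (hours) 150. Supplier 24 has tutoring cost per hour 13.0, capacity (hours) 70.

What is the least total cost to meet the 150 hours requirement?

Cheapest first:
Supplier 9 (3.0): use full 80 — 70 hours to go.
Supplier 24 at 13.0: take all 70 hours — 0 still needed.
Supplier S: unused.
Cost = 80×3.0 + 70×13.0 = 1150.

1150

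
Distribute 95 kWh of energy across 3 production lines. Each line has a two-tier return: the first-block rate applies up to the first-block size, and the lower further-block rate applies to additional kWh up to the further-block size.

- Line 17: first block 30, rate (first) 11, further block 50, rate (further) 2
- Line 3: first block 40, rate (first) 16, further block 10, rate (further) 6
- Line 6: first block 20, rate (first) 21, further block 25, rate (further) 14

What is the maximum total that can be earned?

Treat each block as its own option and order by rate: Line 6/tier1 21 > Line 3/tier1 16 > Line 6/tier2 14 > Line 17/tier1 11 > Line 3/tier2 6 > Line 17/tier2 2.
Line 6 tier1 at 21: fill all 20 — 75 left.
Line 3 tier1 at 16: fill all 40 — 35 left.
Fill Line 6 tier2 block (25 at 14) — 10 left.
10 remain; put them into Line 17 tier1 at 11.
Total = 21×20 + 16×40 + 14×25 + 11×10 = 1520.

1520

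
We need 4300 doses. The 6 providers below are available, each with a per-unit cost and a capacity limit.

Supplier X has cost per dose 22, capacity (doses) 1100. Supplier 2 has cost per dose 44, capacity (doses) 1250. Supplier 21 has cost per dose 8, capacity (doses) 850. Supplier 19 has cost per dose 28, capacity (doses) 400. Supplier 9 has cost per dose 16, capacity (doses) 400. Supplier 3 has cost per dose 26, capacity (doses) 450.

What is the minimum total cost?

Fill from the cheapest provider first.
Supplier 21 (8): use full 850 ; 3450 doses to go.
Supplier 9 at 16: take all 400 doses ; 3050 still needed.
Supplier X at 22: take all 1100 doses ; 1950 still needed.
Supplier 3 (26): use full 450 ; 1500 doses to go.
Supplier 19 (28): use full 400 ; 1100 doses to go.
Supplier 2 at 44: take 1100 of its 1250 ; requirement met.
Cost = 850×8 + 400×16 + 1100×22 + 450×26 + 400×28 + 1100×44 = 108700.

108700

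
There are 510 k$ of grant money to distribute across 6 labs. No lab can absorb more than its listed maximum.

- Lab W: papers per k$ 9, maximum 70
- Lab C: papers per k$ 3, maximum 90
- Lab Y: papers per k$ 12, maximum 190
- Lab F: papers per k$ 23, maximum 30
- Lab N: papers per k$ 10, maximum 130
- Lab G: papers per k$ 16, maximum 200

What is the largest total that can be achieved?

Rank by papers per k$: Lab F 23 > Lab G 16 > Lab Y 12 > Lab N 10 > Lab W 9 > Lab C 3.
Give Lab F 30 to hit its cap of 30 ; 480 left.
Lab G takes 200 to reach its cap of 200 ; 280 left.
Give Lab Y 190 to hit its cap of 190 ; 90 left.
Lab N has room for 130 but only 90 remain, so it gets 90.
Total = 12×190 + 23×30 + 10×90 + 16×200 = 7070.

7070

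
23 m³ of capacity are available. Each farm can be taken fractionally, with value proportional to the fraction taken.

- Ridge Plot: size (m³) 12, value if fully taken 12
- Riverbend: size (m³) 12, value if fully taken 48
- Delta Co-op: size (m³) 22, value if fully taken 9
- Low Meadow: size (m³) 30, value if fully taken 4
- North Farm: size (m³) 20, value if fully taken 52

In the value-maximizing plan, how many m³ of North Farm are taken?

11

Sort by value density: Riverbend 48/12≈4, North Farm 52/20≈2.6, Ridge Plot 12/12≈1, Delta Co-op 9/22≈0.409, Low Meadow 4/30≈0.133.
All 12 m³ of Riverbend fit (value 48) ; 11 remain.
Fill the last 11 m³ with part of North Farm: 11/20 of it earns 28.6.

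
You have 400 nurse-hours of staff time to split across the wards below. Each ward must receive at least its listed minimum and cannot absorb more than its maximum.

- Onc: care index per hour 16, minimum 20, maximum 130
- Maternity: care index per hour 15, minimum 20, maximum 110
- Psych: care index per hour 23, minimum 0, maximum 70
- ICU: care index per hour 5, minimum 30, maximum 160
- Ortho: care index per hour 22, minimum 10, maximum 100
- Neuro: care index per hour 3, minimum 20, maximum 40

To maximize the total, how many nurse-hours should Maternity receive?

Meeting every minimum uses 20+20+0+30+10+20 = 100 nurse-hours, leaving 300.
Highest care index per hour first: Psych 23 > Ortho 22 > Onc 16 > Maternity 15 > ICU 5 > Neuro 3.
Psych takes 70 more to reach its cap of 70 — 230 left.
Ortho takes 90 more to reach its cap of 100 — 140 left.
Give Onc 110 more to hit its cap of 130 — 30 left.
Maternity has room for 90 more but only 30 remain, so it gets 50.

50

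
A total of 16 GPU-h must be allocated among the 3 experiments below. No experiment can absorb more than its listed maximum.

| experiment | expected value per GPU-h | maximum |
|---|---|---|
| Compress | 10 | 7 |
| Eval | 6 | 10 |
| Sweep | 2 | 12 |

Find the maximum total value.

Order the experiments by expected value per GPU-h: Compress 10 > Eval 6 > Sweep 2.
Compress: +7 to 7 (cap) ; 9 left.
Eval has room for 10 but only 9 remain, so it gets 9.
Total = 10×7 + 6×9 = 124.

124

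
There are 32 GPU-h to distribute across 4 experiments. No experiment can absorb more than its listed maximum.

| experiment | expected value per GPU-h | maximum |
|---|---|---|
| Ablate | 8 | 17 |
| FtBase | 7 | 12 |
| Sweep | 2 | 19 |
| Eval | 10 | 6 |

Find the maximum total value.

259

Order the experiments by expected value per GPU-h: Eval 10 > Ablate 8 > FtBase 7 > Sweep 2.
Give Eval 6 to hit its cap of 6 — 26 left.
Ablate takes 17 to reach its cap of 17 — 9 left.
FtBase: +9 (room for 12) → 9. Pool exhausted.
Total = 8×17 + 7×9 + 10×6 = 259.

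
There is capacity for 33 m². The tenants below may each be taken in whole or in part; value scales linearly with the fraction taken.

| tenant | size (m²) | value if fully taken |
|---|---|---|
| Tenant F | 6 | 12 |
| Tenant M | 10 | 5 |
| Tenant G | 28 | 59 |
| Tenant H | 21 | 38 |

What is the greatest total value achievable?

Best value per unit of size first: Tenant G 59/28≈2.11, Tenant F 12/6≈2, Tenant H 38/21≈1.81, Tenant M 5/10≈0.5.
All 28 m² of Tenant G fit (value 59) ; 5 remain.
Fill the last 5 m² with part of Tenant F: 5/6 of it earns 10.
Total value = 69.

69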